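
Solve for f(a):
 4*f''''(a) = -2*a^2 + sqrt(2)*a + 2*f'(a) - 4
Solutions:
 f(a) = C1 + C4*exp(2^(2/3)*a/2) + a^3/3 - sqrt(2)*a^2/4 + 2*a + (C2*sin(2^(2/3)*sqrt(3)*a/4) + C3*cos(2^(2/3)*sqrt(3)*a/4))*exp(-2^(2/3)*a/4)


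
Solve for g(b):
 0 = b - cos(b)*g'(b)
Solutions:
 g(b) = C1 + Integral(b/cos(b), b)


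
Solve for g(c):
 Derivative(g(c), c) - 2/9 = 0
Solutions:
 g(c) = C1 + 2*c/9


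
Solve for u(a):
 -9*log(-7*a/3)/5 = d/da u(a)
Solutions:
 u(a) = C1 - 9*a*log(-a)/5 + 9*a*(-log(7) + 1 + log(3))/5


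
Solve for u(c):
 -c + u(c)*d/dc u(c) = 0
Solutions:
 u(c) = -sqrt(C1 + c^2)
 u(c) = sqrt(C1 + c^2)


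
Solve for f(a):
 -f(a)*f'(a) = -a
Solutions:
 f(a) = -sqrt(C1 + a^2)
 f(a) = sqrt(C1 + a^2)


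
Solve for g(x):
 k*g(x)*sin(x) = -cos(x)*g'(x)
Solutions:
 g(x) = C1*exp(k*log(cos(x)))


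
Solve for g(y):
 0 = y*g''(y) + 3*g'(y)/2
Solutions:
 g(y) = C1 + C2/sqrt(y)


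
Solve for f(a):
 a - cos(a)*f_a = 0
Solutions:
 f(a) = C1 + Integral(a/cos(a), a)


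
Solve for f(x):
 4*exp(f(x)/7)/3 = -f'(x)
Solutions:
 f(x) = 7*log(1/(C1 + 4*x)) + 7*log(21)


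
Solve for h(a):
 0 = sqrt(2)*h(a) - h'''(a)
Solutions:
 h(a) = C3*exp(2^(1/6)*a) + (C1*sin(2^(1/6)*sqrt(3)*a/2) + C2*cos(2^(1/6)*sqrt(3)*a/2))*exp(-2^(1/6)*a/2)


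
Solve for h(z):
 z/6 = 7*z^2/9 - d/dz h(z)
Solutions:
 h(z) = C1 + 7*z^3/27 - z^2/12


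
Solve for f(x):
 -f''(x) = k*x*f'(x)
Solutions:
 f(x) = Piecewise((-sqrt(2)*sqrt(pi)*C1*erf(sqrt(2)*sqrt(k)*x/2)/(2*sqrt(k)) - C2, (k > 0) | (k < 0)), (-C1*x - C2, True))


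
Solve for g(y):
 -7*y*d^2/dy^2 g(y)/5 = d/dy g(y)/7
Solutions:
 g(y) = C1 + C2*y^(44/49)


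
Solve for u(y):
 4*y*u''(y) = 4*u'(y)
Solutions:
 u(y) = C1 + C2*y^2


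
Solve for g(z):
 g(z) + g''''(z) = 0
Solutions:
 g(z) = (C1*sin(sqrt(2)*z/2) + C2*cos(sqrt(2)*z/2))*exp(-sqrt(2)*z/2) + (C3*sin(sqrt(2)*z/2) + C4*cos(sqrt(2)*z/2))*exp(sqrt(2)*z/2)


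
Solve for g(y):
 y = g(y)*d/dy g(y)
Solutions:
 g(y) = -sqrt(C1 + y^2)
 g(y) = sqrt(C1 + y^2)


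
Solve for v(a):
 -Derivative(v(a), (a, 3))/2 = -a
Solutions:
 v(a) = C1 + C2*a + C3*a^2 + a^4/12


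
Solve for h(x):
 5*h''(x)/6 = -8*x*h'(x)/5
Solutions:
 h(x) = C1 + C2*erf(2*sqrt(6)*x/5)


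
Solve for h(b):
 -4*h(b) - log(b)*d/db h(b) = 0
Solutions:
 h(b) = C1*exp(-4*li(b))


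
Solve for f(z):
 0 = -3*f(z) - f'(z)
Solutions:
 f(z) = C1*exp(-3*z)


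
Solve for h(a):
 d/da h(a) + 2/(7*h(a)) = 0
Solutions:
 h(a) = -sqrt(C1 - 28*a)/7
 h(a) = sqrt(C1 - 28*a)/7


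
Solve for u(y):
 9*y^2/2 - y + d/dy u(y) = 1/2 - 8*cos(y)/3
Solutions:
 u(y) = C1 - 3*y^3/2 + y^2/2 + y/2 - 8*sin(y)/3


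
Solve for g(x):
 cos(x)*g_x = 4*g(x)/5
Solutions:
 g(x) = C1*(sin(x) + 1)^(2/5)/(sin(x) - 1)^(2/5)


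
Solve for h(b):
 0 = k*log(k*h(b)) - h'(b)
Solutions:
 li(k*h(b))/k = C1 + b*k


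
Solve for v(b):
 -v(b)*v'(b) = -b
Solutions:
 v(b) = -sqrt(C1 + b^2)
 v(b) = sqrt(C1 + b^2)


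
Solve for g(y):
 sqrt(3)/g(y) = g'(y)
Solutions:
 g(y) = -sqrt(C1 + 2*sqrt(3)*y)
 g(y) = sqrt(C1 + 2*sqrt(3)*y)


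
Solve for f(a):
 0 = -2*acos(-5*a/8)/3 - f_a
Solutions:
 f(a) = C1 - 2*a*acos(-5*a/8)/3 - 2*sqrt(64 - 25*a^2)/15


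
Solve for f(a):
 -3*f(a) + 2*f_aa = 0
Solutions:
 f(a) = C1*exp(-sqrt(6)*a/2) + C2*exp(sqrt(6)*a/2)


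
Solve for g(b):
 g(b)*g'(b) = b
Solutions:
 g(b) = -sqrt(C1 + b^2)
 g(b) = sqrt(C1 + b^2)


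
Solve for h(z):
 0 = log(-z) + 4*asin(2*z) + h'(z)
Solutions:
 h(z) = C1 - z*log(-z) - 4*z*asin(2*z) + z - 2*sqrt(1 - 4*z^2)


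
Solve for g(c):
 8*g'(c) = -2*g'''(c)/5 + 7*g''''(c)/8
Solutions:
 g(c) = C1 + C2*exp(c*(-2^(2/3)*(105*sqrt(2484465) + 165503)^(1/3) - 32*2^(1/3)/(105*sqrt(2484465) + 165503)^(1/3) + 16)/105)*sin(2^(1/3)*sqrt(3)*c*(-2^(1/3)*(105*sqrt(2484465) + 165503)^(1/3) + 32/(105*sqrt(2484465) + 165503)^(1/3))/105) + C3*exp(c*(-2^(2/3)*(105*sqrt(2484465) + 165503)^(1/3) - 32*2^(1/3)/(105*sqrt(2484465) + 165503)^(1/3) + 16)/105)*cos(2^(1/3)*sqrt(3)*c*(-2^(1/3)*(105*sqrt(2484465) + 165503)^(1/3) + 32/(105*sqrt(2484465) + 165503)^(1/3))/105) + C4*exp(2*c*(32*2^(1/3)/(105*sqrt(2484465) + 165503)^(1/3) + 8 + 2^(2/3)*(105*sqrt(2484465) + 165503)^(1/3))/105)


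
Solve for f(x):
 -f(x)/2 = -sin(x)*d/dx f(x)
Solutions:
 f(x) = C1*(cos(x) - 1)^(1/4)/(cos(x) + 1)^(1/4)


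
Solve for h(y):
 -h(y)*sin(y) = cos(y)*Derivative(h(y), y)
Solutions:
 h(y) = C1*cos(y)


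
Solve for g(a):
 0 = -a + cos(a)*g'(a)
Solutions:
 g(a) = C1 + Integral(a/cos(a), a)


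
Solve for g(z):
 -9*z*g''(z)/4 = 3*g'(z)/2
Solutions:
 g(z) = C1 + C2*z^(1/3)


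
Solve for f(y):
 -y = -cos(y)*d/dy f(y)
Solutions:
 f(y) = C1 + Integral(y/cos(y), y)


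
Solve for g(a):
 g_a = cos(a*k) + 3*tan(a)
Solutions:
 g(a) = C1 + Piecewise((sin(a*k)/k, Ne(k, 0)), (a, True)) - 3*log(cos(a))


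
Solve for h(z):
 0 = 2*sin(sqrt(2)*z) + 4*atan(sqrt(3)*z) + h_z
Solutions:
 h(z) = C1 - 4*z*atan(sqrt(3)*z) + 2*sqrt(3)*log(3*z^2 + 1)/3 + sqrt(2)*cos(sqrt(2)*z)


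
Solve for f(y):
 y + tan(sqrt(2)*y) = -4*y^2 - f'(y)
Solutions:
 f(y) = C1 - 4*y^3/3 - y^2/2 + sqrt(2)*log(cos(sqrt(2)*y))/2


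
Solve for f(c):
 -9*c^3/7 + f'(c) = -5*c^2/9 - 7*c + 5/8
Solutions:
 f(c) = C1 + 9*c^4/28 - 5*c^3/27 - 7*c^2/2 + 5*c/8


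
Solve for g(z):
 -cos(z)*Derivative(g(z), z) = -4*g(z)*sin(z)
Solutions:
 g(z) = C1/cos(z)^4


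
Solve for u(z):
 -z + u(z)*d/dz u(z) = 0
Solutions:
 u(z) = -sqrt(C1 + z^2)
 u(z) = sqrt(C1 + z^2)


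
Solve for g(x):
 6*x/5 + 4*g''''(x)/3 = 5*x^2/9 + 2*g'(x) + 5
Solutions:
 g(x) = C1 + C4*exp(2^(2/3)*3^(1/3)*x/2) - 5*x^3/54 + 3*x^2/10 - 5*x/2 + (C2*sin(2^(2/3)*3^(5/6)*x/4) + C3*cos(2^(2/3)*3^(5/6)*x/4))*exp(-2^(2/3)*3^(1/3)*x/4)


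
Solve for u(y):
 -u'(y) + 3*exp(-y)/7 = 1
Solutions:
 u(y) = C1 - y - 3*exp(-y)/7


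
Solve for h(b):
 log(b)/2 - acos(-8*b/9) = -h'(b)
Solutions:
 h(b) = C1 - b*log(b)/2 + b*acos(-8*b/9) + b/2 + sqrt(81 - 64*b^2)/8


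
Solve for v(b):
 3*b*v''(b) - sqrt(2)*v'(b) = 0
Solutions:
 v(b) = C1 + C2*b^(sqrt(2)/3 + 1)


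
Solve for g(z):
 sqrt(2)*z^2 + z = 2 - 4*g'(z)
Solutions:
 g(z) = C1 - sqrt(2)*z^3/12 - z^2/8 + z/2


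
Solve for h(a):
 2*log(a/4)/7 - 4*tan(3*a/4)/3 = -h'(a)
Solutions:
 h(a) = C1 - 2*a*log(a)/7 + 2*a/7 + 4*a*log(2)/7 - 16*log(cos(3*a/4))/9


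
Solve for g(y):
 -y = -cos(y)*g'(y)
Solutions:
 g(y) = C1 + Integral(y/cos(y), y)


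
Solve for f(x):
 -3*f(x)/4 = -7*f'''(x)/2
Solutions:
 f(x) = C3*exp(14^(2/3)*3^(1/3)*x/14) + (C1*sin(14^(2/3)*3^(5/6)*x/28) + C2*cos(14^(2/3)*3^(5/6)*x/28))*exp(-14^(2/3)*3^(1/3)*x/28)


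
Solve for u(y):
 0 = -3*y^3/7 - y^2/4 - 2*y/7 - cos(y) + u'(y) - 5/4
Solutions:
 u(y) = C1 + 3*y^4/28 + y^3/12 + y^2/7 + 5*y/4 + sin(y)


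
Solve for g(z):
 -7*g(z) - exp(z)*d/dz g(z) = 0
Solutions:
 g(z) = C1*exp(7*exp(-z))


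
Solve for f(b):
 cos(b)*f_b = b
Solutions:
 f(b) = C1 + Integral(b/cos(b), b)


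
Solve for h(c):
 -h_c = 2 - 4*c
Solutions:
 h(c) = C1 + 2*c^2 - 2*c


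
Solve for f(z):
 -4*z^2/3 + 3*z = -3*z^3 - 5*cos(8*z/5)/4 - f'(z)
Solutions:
 f(z) = C1 - 3*z^4/4 + 4*z^3/9 - 3*z^2/2 - 25*sin(8*z/5)/32


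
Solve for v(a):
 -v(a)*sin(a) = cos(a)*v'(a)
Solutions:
 v(a) = C1*cos(a)


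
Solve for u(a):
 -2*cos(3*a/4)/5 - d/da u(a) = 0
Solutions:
 u(a) = C1 - 8*sin(3*a/4)/15


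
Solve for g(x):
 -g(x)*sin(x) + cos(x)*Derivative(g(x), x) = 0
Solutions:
 g(x) = C1/cos(x)


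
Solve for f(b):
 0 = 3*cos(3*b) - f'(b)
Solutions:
 f(b) = C1 + sin(3*b)


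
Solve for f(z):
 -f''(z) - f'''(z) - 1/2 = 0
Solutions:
 f(z) = C1 + C2*z + C3*exp(-z) - z^2/4


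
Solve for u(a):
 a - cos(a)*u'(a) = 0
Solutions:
 u(a) = C1 + Integral(a/cos(a), a)


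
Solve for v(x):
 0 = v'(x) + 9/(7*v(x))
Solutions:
 v(x) = -sqrt(C1 - 126*x)/7
 v(x) = sqrt(C1 - 126*x)/7


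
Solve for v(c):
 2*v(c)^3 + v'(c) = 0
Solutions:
 v(c) = -sqrt(2)*sqrt(-1/(C1 - 2*c))/2
 v(c) = sqrt(2)*sqrt(-1/(C1 - 2*c))/2


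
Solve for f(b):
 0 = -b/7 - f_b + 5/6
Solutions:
 f(b) = C1 - b^2/14 + 5*b/6


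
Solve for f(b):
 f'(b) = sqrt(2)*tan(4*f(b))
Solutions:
 f(b) = -asin(C1*exp(4*sqrt(2)*b))/4 + pi/4
 f(b) = asin(C1*exp(4*sqrt(2)*b))/4


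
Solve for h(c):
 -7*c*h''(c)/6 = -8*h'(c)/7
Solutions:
 h(c) = C1 + C2*c^(97/49)


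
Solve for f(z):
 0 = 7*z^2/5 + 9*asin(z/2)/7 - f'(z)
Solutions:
 f(z) = C1 + 7*z^3/15 + 9*z*asin(z/2)/7 + 9*sqrt(4 - z^2)/7


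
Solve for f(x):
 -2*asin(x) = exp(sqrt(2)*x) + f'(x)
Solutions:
 f(x) = C1 - 2*x*asin(x) - 2*sqrt(1 - x^2) - sqrt(2)*exp(sqrt(2)*x)/2


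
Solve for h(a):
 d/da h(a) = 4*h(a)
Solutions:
 h(a) = C1*exp(4*a)


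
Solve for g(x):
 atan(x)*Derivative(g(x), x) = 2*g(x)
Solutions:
 g(x) = C1*exp(2*Integral(1/atan(x), x))


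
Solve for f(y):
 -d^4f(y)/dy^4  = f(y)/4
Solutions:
 f(y) = (C1*sin(y/2) + C2*cos(y/2))*exp(-y/2) + (C3*sin(y/2) + C4*cos(y/2))*exp(y/2)


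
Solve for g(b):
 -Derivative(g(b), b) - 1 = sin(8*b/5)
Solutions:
 g(b) = C1 - b + 5*cos(8*b/5)/8


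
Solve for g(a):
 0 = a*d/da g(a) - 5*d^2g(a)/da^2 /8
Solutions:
 g(a) = C1 + C2*erfi(2*sqrt(5)*a/5)


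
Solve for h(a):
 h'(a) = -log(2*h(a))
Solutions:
 Integral(1/(log(_y) + log(2)), (_y, h(a))) = C1 - a


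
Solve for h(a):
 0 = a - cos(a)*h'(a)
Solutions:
 h(a) = C1 + Integral(a/cos(a), a)


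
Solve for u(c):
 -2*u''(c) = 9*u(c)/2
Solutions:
 u(c) = C1*sin(3*c/2) + C2*cos(3*c/2)


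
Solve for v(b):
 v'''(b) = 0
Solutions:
 v(b) = C1 + C2*b + C3*b^2


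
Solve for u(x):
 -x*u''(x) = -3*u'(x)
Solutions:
 u(x) = C1 + C2*x^4


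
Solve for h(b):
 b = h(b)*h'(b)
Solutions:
 h(b) = -sqrt(C1 + b^2)
 h(b) = sqrt(C1 + b^2)


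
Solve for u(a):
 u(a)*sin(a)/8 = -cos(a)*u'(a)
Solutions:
 u(a) = C1*cos(a)^(1/8)


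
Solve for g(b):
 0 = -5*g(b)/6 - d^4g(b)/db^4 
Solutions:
 g(b) = (C1*sin(10^(1/4)*3^(3/4)*b/6) + C2*cos(10^(1/4)*3^(3/4)*b/6))*exp(-10^(1/4)*3^(3/4)*b/6) + (C3*sin(10^(1/4)*3^(3/4)*b/6) + C4*cos(10^(1/4)*3^(3/4)*b/6))*exp(10^(1/4)*3^(3/4)*b/6)


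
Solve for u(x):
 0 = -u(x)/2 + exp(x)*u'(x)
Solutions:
 u(x) = C1*exp(-exp(-x)/2)


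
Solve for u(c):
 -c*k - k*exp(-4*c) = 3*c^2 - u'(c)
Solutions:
 u(c) = C1 + c^3 + c^2*k/2 - k*exp(-4*c)/4


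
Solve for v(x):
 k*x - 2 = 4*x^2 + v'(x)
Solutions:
 v(x) = C1 + k*x^2/2 - 4*x^3/3 - 2*x


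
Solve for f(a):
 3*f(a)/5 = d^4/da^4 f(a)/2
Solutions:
 f(a) = C1*exp(-5^(3/4)*6^(1/4)*a/5) + C2*exp(5^(3/4)*6^(1/4)*a/5) + C3*sin(5^(3/4)*6^(1/4)*a/5) + C4*cos(5^(3/4)*6^(1/4)*a/5)


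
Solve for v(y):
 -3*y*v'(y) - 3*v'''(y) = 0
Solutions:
 v(y) = C1 + Integral(C2*airyai(-y) + C3*airybi(-y), y)


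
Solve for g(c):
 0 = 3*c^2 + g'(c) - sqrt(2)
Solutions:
 g(c) = C1 - c^3 + sqrt(2)*c


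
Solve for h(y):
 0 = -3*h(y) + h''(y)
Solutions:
 h(y) = C1*exp(-sqrt(3)*y) + C2*exp(sqrt(3)*y)


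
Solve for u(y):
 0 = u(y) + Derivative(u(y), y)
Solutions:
 u(y) = C1*exp(-y)


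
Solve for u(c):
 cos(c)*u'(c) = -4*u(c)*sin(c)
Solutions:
 u(c) = C1*cos(c)^4


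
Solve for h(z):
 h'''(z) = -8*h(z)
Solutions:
 h(z) = C3*exp(-2*z) + (C1*sin(sqrt(3)*z) + C2*cos(sqrt(3)*z))*exp(z)


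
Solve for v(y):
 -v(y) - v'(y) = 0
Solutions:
 v(y) = C1*exp(-y)


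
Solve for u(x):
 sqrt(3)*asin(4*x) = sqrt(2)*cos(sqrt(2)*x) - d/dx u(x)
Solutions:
 u(x) = C1 - sqrt(3)*(x*asin(4*x) + sqrt(1 - 16*x^2)/4) + sin(sqrt(2)*x)


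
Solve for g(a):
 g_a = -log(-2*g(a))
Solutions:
 Integral(1/(log(-_y) + log(2)), (_y, g(a))) = C1 - a


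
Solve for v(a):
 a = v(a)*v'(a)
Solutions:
 v(a) = -sqrt(C1 + a^2)
 v(a) = sqrt(C1 + a^2)


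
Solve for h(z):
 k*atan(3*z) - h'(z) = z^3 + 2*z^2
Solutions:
 h(z) = C1 + k*(z*atan(3*z) - log(9*z^2 + 1)/6) - z^4/4 - 2*z^3/3


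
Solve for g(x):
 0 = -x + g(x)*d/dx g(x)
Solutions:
 g(x) = -sqrt(C1 + x^2)
 g(x) = sqrt(C1 + x^2)


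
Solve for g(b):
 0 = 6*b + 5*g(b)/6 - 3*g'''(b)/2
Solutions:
 g(b) = C3*exp(15^(1/3)*b/3) - 36*b/5 + (C1*sin(3^(5/6)*5^(1/3)*b/6) + C2*cos(3^(5/6)*5^(1/3)*b/6))*exp(-15^(1/3)*b/6)


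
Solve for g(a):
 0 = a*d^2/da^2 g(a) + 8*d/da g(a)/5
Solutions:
 g(a) = C1 + C2/a^(3/5)


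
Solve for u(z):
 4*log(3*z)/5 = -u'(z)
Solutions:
 u(z) = C1 - 4*z*log(z)/5 - 4*z*log(3)/5 + 4*z/5


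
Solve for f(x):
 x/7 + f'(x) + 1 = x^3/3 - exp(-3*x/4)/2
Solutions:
 f(x) = C1 + x^4/12 - x^2/14 - x + 2*exp(-3*x/4)/3


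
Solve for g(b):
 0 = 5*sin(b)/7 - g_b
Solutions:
 g(b) = C1 - 5*cos(b)/7


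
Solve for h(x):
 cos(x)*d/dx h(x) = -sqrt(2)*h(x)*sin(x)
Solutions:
 h(x) = C1*cos(x)^(sqrt(2))


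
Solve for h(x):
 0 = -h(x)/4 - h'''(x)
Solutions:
 h(x) = C3*exp(-2^(1/3)*x/2) + (C1*sin(2^(1/3)*sqrt(3)*x/4) + C2*cos(2^(1/3)*sqrt(3)*x/4))*exp(2^(1/3)*x/4)


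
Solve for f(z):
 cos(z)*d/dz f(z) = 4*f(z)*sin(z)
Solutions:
 f(z) = C1/cos(z)^4


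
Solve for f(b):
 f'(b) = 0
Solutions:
 f(b) = C1


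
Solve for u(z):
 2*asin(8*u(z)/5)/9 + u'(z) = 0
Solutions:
 Integral(1/asin(8*_y/5), (_y, u(z))) = C1 - 2*z/9


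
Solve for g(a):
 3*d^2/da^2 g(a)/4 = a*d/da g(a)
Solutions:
 g(a) = C1 + C2*erfi(sqrt(6)*a/3)


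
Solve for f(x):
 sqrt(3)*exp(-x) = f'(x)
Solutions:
 f(x) = C1 - sqrt(3)*exp(-x)


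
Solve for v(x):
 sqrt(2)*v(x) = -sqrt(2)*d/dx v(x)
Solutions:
 v(x) = C1*exp(-x)


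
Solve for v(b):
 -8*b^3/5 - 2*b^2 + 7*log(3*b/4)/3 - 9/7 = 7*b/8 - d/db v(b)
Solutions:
 v(b) = C1 + 2*b^4/5 + 2*b^3/3 + 7*b^2/16 - 7*b*log(b)/3 - 3*b*log(3) + 2*b*log(6)/3 + 4*b*log(2) + 76*b/21


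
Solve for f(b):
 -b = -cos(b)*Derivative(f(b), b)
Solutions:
 f(b) = C1 + Integral(b/cos(b), b)


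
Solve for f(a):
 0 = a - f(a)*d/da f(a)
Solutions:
 f(a) = -sqrt(C1 + a^2)
 f(a) = sqrt(C1 + a^2)


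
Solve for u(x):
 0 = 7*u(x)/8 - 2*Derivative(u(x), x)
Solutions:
 u(x) = C1*exp(7*x/16)


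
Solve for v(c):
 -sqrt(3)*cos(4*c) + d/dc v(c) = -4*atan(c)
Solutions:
 v(c) = C1 - 4*c*atan(c) + 2*log(c^2 + 1) + sqrt(3)*sin(4*c)/4


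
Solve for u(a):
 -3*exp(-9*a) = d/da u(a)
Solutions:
 u(a) = C1 + exp(-9*a)/3


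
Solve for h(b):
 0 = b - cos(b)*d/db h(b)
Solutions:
 h(b) = C1 + Integral(b/cos(b), b)


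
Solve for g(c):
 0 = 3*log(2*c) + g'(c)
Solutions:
 g(c) = C1 - 3*c*log(c) - c*log(8) + 3*c


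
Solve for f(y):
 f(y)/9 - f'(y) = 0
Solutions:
 f(y) = C1*exp(y/9)


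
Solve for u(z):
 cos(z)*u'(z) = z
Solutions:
 u(z) = C1 + Integral(z/cos(z), z)


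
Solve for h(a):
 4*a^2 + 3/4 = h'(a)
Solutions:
 h(a) = C1 + 4*a^3/3 + 3*a/4


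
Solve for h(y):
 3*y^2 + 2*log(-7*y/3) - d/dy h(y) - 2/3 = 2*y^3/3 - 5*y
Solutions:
 h(y) = C1 - y^4/6 + y^3 + 5*y^2/2 + 2*y*log(-y) + y*(-8/3 - 2*log(3) + 2*log(7))


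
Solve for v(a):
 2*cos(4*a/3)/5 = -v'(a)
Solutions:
 v(a) = C1 - 3*sin(4*a/3)/10


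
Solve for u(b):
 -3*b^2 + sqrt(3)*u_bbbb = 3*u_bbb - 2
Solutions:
 u(b) = C1 + C2*b + C3*b^2 + C4*exp(sqrt(3)*b) - b^5/60 - sqrt(3)*b^4/36


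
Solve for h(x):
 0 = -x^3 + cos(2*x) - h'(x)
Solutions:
 h(x) = C1 - x^4/4 + sin(2*x)/2


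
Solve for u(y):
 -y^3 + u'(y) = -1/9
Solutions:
 u(y) = C1 + y^4/4 - y/9


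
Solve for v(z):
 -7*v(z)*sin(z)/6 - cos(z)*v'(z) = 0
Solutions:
 v(z) = C1*cos(z)^(7/6)


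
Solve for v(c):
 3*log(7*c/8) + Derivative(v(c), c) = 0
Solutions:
 v(c) = C1 - 3*c*log(c) + c*log(512/343) + 3*c


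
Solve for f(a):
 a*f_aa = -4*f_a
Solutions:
 f(a) = C1 + C2/a^3


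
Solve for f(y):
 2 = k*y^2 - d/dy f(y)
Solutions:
 f(y) = C1 + k*y^3/3 - 2*y


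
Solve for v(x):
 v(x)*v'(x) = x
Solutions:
 v(x) = -sqrt(C1 + x^2)
 v(x) = sqrt(C1 + x^2)


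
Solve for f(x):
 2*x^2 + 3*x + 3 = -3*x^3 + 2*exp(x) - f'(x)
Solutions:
 f(x) = C1 - 3*x^4/4 - 2*x^3/3 - 3*x^2/2 - 3*x + 2*exp(x)


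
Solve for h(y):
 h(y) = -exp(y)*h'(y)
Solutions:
 h(y) = C1*exp(exp(-y))


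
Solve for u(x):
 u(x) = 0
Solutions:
 u(x) = 0


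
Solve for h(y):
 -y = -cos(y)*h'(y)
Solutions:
 h(y) = C1 + Integral(y/cos(y), y)


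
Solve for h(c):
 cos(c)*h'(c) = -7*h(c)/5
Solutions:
 h(c) = C1*(sin(c) - 1)^(7/10)/(sin(c) + 1)^(7/10)


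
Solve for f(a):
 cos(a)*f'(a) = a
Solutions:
 f(a) = C1 + Integral(a/cos(a), a)


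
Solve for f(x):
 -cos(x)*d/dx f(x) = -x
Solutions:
 f(x) = C1 + Integral(x/cos(x), x)


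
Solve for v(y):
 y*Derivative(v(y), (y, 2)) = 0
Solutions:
 v(y) = C1 + C2*y


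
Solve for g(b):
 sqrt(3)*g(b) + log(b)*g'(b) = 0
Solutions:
 g(b) = C1*exp(-sqrt(3)*li(b))


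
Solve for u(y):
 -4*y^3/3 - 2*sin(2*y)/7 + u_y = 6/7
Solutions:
 u(y) = C1 + y^4/3 + 6*y/7 - cos(2*y)/7


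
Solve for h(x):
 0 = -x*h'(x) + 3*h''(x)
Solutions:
 h(x) = C1 + C2*erfi(sqrt(6)*x/6)


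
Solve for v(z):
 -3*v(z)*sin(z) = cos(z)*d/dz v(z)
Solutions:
 v(z) = C1*cos(z)^3


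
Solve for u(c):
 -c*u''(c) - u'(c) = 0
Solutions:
 u(c) = C1 + C2*log(c)


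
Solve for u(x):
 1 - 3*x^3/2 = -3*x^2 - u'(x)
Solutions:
 u(x) = C1 + 3*x^4/8 - x^3 - x


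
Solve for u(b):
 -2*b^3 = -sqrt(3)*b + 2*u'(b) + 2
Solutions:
 u(b) = C1 - b^4/4 + sqrt(3)*b^2/4 - b


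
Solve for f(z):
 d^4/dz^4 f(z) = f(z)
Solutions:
 f(z) = C1*exp(-z) + C2*exp(z) + C3*sin(z) + C4*cos(z)


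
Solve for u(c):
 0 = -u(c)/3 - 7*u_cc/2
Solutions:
 u(c) = C1*sin(sqrt(42)*c/21) + C2*cos(sqrt(42)*c/21)


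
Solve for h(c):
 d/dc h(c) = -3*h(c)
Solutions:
 h(c) = C1*exp(-3*c)


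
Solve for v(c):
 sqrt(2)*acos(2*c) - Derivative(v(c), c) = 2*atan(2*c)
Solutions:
 v(c) = C1 - 2*c*atan(2*c) + sqrt(2)*(c*acos(2*c) - sqrt(1 - 4*c^2)/2) + log(4*c^2 + 1)/2


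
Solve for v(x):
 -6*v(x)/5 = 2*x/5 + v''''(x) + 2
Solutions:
 v(x) = -x/3 + (C1*sin(10^(3/4)*3^(1/4)*x/10) + C2*cos(10^(3/4)*3^(1/4)*x/10))*exp(-10^(3/4)*3^(1/4)*x/10) + (C3*sin(10^(3/4)*3^(1/4)*x/10) + C4*cos(10^(3/4)*3^(1/4)*x/10))*exp(10^(3/4)*3^(1/4)*x/10) - 5/3


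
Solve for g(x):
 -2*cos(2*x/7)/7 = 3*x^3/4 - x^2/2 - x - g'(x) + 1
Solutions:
 g(x) = C1 + 3*x^4/16 - x^3/6 - x^2/2 + x + sin(2*x/7)


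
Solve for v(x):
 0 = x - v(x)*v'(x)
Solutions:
 v(x) = -sqrt(C1 + x^2)
 v(x) = sqrt(C1 + x^2)


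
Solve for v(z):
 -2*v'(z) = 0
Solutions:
 v(z) = C1


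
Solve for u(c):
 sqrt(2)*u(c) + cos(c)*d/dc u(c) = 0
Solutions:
 u(c) = C1*(sin(c) - 1)^(sqrt(2)/2)/(sin(c) + 1)^(sqrt(2)/2)


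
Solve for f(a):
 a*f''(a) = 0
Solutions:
 f(a) = C1 + C2*a


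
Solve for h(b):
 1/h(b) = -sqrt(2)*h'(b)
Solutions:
 h(b) = -sqrt(C1 - sqrt(2)*b)
 h(b) = sqrt(C1 - sqrt(2)*b)


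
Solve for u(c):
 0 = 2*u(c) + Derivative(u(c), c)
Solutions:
 u(c) = C1*exp(-2*c)


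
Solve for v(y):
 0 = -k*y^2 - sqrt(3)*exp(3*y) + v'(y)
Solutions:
 v(y) = C1 + k*y^3/3 + sqrt(3)*exp(3*y)/3


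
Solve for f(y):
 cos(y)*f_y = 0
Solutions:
 f(y) = C1


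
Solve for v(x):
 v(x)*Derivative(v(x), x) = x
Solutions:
 v(x) = -sqrt(C1 + x^2)
 v(x) = sqrt(C1 + x^2)


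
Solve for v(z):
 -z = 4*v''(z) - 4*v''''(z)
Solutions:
 v(z) = C1 + C2*z + C3*exp(-z) + C4*exp(z) - z^3/24


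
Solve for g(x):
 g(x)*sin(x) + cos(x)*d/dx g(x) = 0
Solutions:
 g(x) = C1*cos(x)


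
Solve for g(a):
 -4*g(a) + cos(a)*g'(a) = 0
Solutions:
 g(a) = C1*(sin(a)^2 + 2*sin(a) + 1)/(sin(a)^2 - 2*sin(a) + 1)


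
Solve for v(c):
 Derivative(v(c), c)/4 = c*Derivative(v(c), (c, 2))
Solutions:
 v(c) = C1 + C2*c^(5/4)


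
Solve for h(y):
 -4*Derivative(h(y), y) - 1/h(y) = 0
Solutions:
 h(y) = -sqrt(C1 - 2*y)/2
 h(y) = sqrt(C1 - 2*y)/2


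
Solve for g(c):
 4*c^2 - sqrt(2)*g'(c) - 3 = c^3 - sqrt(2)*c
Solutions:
 g(c) = C1 - sqrt(2)*c^4/8 + 2*sqrt(2)*c^3/3 + c^2/2 - 3*sqrt(2)*c/2


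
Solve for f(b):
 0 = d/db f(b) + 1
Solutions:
 f(b) = C1 - b


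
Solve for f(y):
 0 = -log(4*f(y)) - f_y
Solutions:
 Integral(1/(log(_y) + 2*log(2)), (_y, f(y))) = C1 - y


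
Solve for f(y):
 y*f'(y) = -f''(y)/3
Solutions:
 f(y) = C1 + C2*erf(sqrt(6)*y/2)


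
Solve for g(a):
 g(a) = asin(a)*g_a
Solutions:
 g(a) = C1*exp(Integral(1/asin(a), a))


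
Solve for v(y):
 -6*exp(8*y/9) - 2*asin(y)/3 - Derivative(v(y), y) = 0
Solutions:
 v(y) = C1 - 2*y*asin(y)/3 - 2*sqrt(1 - y^2)/3 - 27*exp(8*y/9)/4


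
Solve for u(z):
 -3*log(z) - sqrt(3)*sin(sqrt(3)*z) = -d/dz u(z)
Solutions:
 u(z) = C1 + 3*z*log(z) - 3*z - cos(sqrt(3)*z)


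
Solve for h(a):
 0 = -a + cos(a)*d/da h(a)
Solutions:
 h(a) = C1 + Integral(a/cos(a), a)


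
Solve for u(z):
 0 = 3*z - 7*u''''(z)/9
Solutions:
 u(z) = C1 + C2*z + C3*z^2 + C4*z^3 + 9*z^5/280


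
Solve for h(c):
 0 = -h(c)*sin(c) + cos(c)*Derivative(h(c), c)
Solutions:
 h(c) = C1/cos(c)


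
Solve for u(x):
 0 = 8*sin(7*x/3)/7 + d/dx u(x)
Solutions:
 u(x) = C1 + 24*cos(7*x/3)/49


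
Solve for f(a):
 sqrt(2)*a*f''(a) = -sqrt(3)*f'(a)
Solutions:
 f(a) = C1 + C2*a^(1 - sqrt(6)/2)


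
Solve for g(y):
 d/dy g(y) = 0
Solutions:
 g(y) = C1


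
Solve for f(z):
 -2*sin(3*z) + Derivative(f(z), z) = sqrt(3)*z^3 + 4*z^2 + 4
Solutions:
 f(z) = C1 + sqrt(3)*z^4/4 + 4*z^3/3 + 4*z - 2*cos(3*z)/3


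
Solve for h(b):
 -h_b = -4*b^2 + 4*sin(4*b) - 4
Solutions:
 h(b) = C1 + 4*b^3/3 + 4*b + cos(4*b)


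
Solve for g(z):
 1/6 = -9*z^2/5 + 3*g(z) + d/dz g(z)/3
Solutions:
 g(z) = C1*exp(-9*z) + 3*z^2/5 - 2*z/15 + 19/270


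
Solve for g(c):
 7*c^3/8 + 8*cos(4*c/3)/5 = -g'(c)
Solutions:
 g(c) = C1 - 7*c^4/32 - 6*sin(4*c/3)/5


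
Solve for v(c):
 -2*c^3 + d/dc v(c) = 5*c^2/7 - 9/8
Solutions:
 v(c) = C1 + c^4/2 + 5*c^3/21 - 9*c/8


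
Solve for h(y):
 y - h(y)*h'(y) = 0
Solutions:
 h(y) = -sqrt(C1 + y^2)
 h(y) = sqrt(C1 + y^2)


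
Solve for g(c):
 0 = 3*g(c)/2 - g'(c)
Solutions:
 g(c) = C1*exp(3*c/2)


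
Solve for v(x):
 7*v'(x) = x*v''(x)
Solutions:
 v(x) = C1 + C2*x^8


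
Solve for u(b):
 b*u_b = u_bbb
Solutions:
 u(b) = C1 + Integral(C2*airyai(b) + C3*airybi(b), b)


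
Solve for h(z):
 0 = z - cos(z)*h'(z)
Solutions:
 h(z) = C1 + Integral(z/cos(z), z)


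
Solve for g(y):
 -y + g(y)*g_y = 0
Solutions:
 g(y) = -sqrt(C1 + y^2)
 g(y) = sqrt(C1 + y^2)


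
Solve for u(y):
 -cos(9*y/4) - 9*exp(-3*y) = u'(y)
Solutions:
 u(y) = C1 - 4*sin(9*y/4)/9 + 3*exp(-3*y)


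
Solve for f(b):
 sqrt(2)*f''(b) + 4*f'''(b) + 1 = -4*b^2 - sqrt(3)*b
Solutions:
 f(b) = C1 + C2*b + C3*exp(-sqrt(2)*b/4) - sqrt(2)*b^4/6 + b^3*(32 - sqrt(6))/12 + b^2*(-65*sqrt(2)/4 + sqrt(3))


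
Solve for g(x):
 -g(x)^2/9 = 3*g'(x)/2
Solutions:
 g(x) = 27/(C1 + 2*x)


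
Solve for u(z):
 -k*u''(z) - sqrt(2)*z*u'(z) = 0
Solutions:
 u(z) = C1 + C2*sqrt(k)*erf(2^(3/4)*z*sqrt(1/k)/2)


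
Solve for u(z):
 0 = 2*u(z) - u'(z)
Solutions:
 u(z) = C1*exp(2*z)


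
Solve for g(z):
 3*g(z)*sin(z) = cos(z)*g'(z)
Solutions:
 g(z) = C1/cos(z)^3


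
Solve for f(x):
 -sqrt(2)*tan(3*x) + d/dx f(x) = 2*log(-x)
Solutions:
 f(x) = C1 + 2*x*log(-x) - 2*x - sqrt(2)*log(cos(3*x))/3


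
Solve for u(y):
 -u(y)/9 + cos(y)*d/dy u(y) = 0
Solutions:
 u(y) = C1*(sin(y) + 1)^(1/18)/(sin(y) - 1)^(1/18)


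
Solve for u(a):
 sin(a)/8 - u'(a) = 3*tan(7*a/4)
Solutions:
 u(a) = C1 + 12*log(cos(7*a/4))/7 - cos(a)/8


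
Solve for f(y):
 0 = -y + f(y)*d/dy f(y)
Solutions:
 f(y) = -sqrt(C1 + y^2)
 f(y) = sqrt(C1 + y^2)


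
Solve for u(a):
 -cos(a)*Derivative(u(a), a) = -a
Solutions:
 u(a) = C1 + Integral(a/cos(a), a)


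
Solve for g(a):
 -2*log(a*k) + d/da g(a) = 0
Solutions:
 g(a) = C1 + 2*a*log(a*k) - 2*a


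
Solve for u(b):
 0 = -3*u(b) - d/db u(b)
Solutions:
 u(b) = C1*exp(-3*b)


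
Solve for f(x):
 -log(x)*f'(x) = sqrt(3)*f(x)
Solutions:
 f(x) = C1*exp(-sqrt(3)*li(x))


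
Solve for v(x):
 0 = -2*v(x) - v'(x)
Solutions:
 v(x) = C1*exp(-2*x)


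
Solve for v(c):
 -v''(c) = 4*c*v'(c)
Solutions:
 v(c) = C1 + C2*erf(sqrt(2)*c)


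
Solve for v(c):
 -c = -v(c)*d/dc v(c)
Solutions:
 v(c) = -sqrt(C1 + c^2)
 v(c) = sqrt(C1 + c^2)


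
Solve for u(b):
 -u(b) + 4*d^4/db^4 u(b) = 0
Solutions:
 u(b) = C1*exp(-sqrt(2)*b/2) + C2*exp(sqrt(2)*b/2) + C3*sin(sqrt(2)*b/2) + C4*cos(sqrt(2)*b/2)


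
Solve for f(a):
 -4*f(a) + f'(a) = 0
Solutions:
 f(a) = C1*exp(4*a)


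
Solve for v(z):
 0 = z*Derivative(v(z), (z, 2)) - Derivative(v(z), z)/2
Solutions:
 v(z) = C1 + C2*z^(3/2)


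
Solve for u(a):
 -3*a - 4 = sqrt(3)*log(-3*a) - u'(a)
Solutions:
 u(a) = C1 + 3*a^2/2 + sqrt(3)*a*log(-a) + a*(-sqrt(3) + sqrt(3)*log(3) + 4)


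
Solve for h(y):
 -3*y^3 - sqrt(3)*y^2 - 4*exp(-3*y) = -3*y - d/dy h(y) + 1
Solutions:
 h(y) = C1 + 3*y^4/4 + sqrt(3)*y^3/3 - 3*y^2/2 + y - 4*exp(-3*y)/3


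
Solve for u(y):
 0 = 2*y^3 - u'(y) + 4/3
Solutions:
 u(y) = C1 + y^4/2 + 4*y/3


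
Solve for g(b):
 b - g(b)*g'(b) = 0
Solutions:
 g(b) = -sqrt(C1 + b^2)
 g(b) = sqrt(C1 + b^2)


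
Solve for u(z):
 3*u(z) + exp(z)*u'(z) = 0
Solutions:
 u(z) = C1*exp(3*exp(-z))


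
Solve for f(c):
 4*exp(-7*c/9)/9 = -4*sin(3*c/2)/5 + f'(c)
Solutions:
 f(c) = C1 - 8*cos(3*c/2)/15 - 4*exp(-7*c/9)/7


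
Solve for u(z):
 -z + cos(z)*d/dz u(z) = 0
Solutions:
 u(z) = C1 + Integral(z/cos(z), z)


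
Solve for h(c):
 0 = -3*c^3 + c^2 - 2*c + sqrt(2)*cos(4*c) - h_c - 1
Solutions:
 h(c) = C1 - 3*c^4/4 + c^3/3 - c^2 - c + sqrt(2)*sin(4*c)/4


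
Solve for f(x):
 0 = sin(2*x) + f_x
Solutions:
 f(x) = C1 + cos(2*x)/2


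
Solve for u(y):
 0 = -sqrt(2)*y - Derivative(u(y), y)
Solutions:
 u(y) = C1 - sqrt(2)*y^2/2


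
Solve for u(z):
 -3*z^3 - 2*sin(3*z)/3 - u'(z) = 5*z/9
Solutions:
 u(z) = C1 - 3*z^4/4 - 5*z^2/18 + 2*cos(3*z)/9


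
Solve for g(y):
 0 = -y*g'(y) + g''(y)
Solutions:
 g(y) = C1 + C2*erfi(sqrt(2)*y/2)


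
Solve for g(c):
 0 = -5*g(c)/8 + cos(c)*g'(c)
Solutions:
 g(c) = C1*(sin(c) + 1)^(5/16)/(sin(c) - 1)^(5/16)


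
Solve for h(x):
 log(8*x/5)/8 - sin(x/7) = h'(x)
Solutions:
 h(x) = C1 + x*log(x)/8 - x*log(5)/8 - x/8 + 3*x*log(2)/8 + 7*cos(x/7)


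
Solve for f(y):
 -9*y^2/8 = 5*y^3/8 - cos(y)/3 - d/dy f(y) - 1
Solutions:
 f(y) = C1 + 5*y^4/32 + 3*y^3/8 - y - sin(y)/3


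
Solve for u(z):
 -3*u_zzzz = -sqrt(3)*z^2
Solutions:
 u(z) = C1 + C2*z + C3*z^2 + C4*z^3 + sqrt(3)*z^6/1080


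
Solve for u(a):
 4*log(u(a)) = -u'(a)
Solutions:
 li(u(a)) = C1 - 4*a


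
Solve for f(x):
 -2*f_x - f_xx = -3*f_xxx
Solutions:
 f(x) = C1 + C2*exp(-2*x/3) + C3*exp(x)


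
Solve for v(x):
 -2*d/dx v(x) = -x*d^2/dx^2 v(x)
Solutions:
 v(x) = C1 + C2*x^3


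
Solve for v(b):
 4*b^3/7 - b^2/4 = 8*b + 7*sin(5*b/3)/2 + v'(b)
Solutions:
 v(b) = C1 + b^4/7 - b^3/12 - 4*b^2 + 21*cos(5*b/3)/10


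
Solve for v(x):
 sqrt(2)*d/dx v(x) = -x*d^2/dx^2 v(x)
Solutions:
 v(x) = C1 + C2*x^(1 - sqrt(2))


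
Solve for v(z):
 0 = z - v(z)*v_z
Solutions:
 v(z) = -sqrt(C1 + z^2)
 v(z) = sqrt(C1 + z^2)


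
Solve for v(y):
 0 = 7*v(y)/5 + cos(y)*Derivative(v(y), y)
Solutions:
 v(y) = C1*(sin(y) - 1)^(7/10)/(sin(y) + 1)^(7/10)


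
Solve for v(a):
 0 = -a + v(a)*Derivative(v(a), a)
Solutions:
 v(a) = -sqrt(C1 + a^2)
 v(a) = sqrt(C1 + a^2)


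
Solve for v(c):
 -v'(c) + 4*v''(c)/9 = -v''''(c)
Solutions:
 v(c) = C1 + C2*exp(-c*(-8*18^(1/3)/(243 + sqrt(59817))^(1/3) + 12^(1/3)*(243 + sqrt(59817))^(1/3))/36)*sin(2^(1/3)*3^(1/6)*c*(24/(243 + sqrt(59817))^(1/3) + 2^(1/3)*3^(2/3)*(243 + sqrt(59817))^(1/3))/36) + C3*exp(-c*(-8*18^(1/3)/(243 + sqrt(59817))^(1/3) + 12^(1/3)*(243 + sqrt(59817))^(1/3))/36)*cos(2^(1/3)*3^(1/6)*c*(24/(243 + sqrt(59817))^(1/3) + 2^(1/3)*3^(2/3)*(243 + sqrt(59817))^(1/3))/36) + C4*exp(c*(-8*18^(1/3)/(243 + sqrt(59817))^(1/3) + 12^(1/3)*(243 + sqrt(59817))^(1/3))/18)


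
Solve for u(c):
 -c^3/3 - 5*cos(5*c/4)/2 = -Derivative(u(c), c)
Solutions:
 u(c) = C1 + c^4/12 + 2*sin(5*c/4)


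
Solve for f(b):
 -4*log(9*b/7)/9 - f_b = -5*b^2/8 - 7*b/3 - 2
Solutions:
 f(b) = C1 + 5*b^3/24 + 7*b^2/6 - 4*b*log(b)/9 - 8*b*log(3)/9 + 4*b*log(7)/9 + 22*b/9


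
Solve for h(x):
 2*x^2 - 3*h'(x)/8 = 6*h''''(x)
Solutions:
 h(x) = C1 + C4*exp(-2^(2/3)*x/4) + 16*x^3/9 + (C2*sin(2^(2/3)*sqrt(3)*x/8) + C3*cos(2^(2/3)*sqrt(3)*x/8))*exp(2^(2/3)*x/8)


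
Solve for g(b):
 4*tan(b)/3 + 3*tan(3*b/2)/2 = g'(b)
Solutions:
 g(b) = C1 - 4*log(cos(b))/3 - log(cos(3*b/2))


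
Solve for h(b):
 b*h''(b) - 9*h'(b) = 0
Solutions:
 h(b) = C1 + C2*b^10


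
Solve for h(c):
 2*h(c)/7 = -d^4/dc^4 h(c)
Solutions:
 h(c) = (C1*sin(14^(3/4)*c/14) + C2*cos(14^(3/4)*c/14))*exp(-14^(3/4)*c/14) + (C3*sin(14^(3/4)*c/14) + C4*cos(14^(3/4)*c/14))*exp(14^(3/4)*c/14)


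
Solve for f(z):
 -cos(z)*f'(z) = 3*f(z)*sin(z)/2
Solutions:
 f(z) = C1*cos(z)^(3/2)


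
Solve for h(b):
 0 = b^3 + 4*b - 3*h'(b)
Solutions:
 h(b) = C1 + b^4/12 + 2*b^2/3


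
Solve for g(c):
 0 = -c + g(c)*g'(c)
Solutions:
 g(c) = -sqrt(C1 + c^2)
 g(c) = sqrt(C1 + c^2)


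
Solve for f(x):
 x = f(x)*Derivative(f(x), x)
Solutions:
 f(x) = -sqrt(C1 + x^2)
 f(x) = sqrt(C1 + x^2)


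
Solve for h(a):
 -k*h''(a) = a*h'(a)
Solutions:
 h(a) = C1 + C2*sqrt(k)*erf(sqrt(2)*a*sqrt(1/k)/2)


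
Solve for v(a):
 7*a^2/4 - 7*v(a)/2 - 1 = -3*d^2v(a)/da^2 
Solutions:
 v(a) = C1*exp(-sqrt(42)*a/6) + C2*exp(sqrt(42)*a/6) + a^2/2 + 4/7


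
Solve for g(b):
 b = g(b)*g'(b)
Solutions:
 g(b) = -sqrt(C1 + b^2)
 g(b) = sqrt(C1 + b^2)


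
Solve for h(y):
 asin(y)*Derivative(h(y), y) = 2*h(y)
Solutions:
 h(y) = C1*exp(2*Integral(1/asin(y), y))


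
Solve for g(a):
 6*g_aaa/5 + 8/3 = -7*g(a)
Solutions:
 g(a) = C3*exp(-35^(1/3)*6^(2/3)*a/6) + (C1*sin(2^(2/3)*3^(1/6)*35^(1/3)*a/4) + C2*cos(2^(2/3)*3^(1/6)*35^(1/3)*a/4))*exp(35^(1/3)*6^(2/3)*a/12) - 8/21


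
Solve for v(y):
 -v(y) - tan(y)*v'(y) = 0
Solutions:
 v(y) = C1/sin(y)


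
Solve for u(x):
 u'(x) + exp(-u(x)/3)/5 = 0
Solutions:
 u(x) = 3*log(C1 - x/15)


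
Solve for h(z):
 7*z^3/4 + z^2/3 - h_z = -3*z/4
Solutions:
 h(z) = C1 + 7*z^4/16 + z^3/9 + 3*z^2/8


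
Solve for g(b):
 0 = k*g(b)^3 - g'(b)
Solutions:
 g(b) = -sqrt(2)*sqrt(-1/(C1 + b*k))/2
 g(b) = sqrt(2)*sqrt(-1/(C1 + b*k))/2


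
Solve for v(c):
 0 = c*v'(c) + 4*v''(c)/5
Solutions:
 v(c) = C1 + C2*erf(sqrt(10)*c/4)


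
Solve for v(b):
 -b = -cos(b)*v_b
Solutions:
 v(b) = C1 + Integral(b/cos(b), b)


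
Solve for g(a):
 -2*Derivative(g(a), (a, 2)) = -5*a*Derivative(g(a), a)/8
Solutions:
 g(a) = C1 + C2*erfi(sqrt(10)*a/8)


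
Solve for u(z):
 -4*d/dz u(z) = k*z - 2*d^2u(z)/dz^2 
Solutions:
 u(z) = C1 + C2*exp(2*z) - k*z^2/8 - k*z/8


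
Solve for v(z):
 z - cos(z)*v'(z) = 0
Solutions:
 v(z) = C1 + Integral(z/cos(z), z)


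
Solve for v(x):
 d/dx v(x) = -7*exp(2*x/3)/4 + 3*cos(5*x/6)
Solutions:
 v(x) = C1 - 21*exp(2*x/3)/8 + 18*sin(5*x/6)/5


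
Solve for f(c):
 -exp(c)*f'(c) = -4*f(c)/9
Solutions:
 f(c) = C1*exp(-4*exp(-c)/9)


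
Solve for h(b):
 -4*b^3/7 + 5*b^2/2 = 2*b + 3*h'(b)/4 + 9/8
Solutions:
 h(b) = C1 - 4*b^4/21 + 10*b^3/9 - 4*b^2/3 - 3*b/2


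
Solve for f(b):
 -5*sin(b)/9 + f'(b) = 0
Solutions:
 f(b) = C1 - 5*cos(b)/9


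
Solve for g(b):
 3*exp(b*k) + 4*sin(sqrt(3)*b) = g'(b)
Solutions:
 g(b) = C1 - 4*sqrt(3)*cos(sqrt(3)*b)/3 + 3*exp(b*k)/k


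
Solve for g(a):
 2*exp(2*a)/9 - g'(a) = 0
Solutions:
 g(a) = C1 + exp(2*a)/9


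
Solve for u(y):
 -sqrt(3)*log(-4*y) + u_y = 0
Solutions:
 u(y) = C1 + sqrt(3)*y*log(-y) + sqrt(3)*y*(-1 + 2*log(2))


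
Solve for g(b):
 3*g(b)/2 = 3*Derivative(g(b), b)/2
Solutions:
 g(b) = C1*exp(b)


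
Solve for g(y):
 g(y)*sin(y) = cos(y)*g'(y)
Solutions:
 g(y) = C1/cos(y)


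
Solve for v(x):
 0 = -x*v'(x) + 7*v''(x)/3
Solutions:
 v(x) = C1 + C2*erfi(sqrt(42)*x/14)


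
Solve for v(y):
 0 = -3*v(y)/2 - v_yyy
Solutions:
 v(y) = C3*exp(-2^(2/3)*3^(1/3)*y/2) + (C1*sin(2^(2/3)*3^(5/6)*y/4) + C2*cos(2^(2/3)*3^(5/6)*y/4))*exp(2^(2/3)*3^(1/3)*y/4)


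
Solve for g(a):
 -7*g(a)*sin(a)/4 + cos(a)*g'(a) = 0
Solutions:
 g(a) = C1/cos(a)^(7/4)


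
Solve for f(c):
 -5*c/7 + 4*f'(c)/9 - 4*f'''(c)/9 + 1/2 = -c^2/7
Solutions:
 f(c) = C1 + C2*exp(-c) + C3*exp(c) - 3*c^3/28 + 45*c^2/56 - 99*c/56


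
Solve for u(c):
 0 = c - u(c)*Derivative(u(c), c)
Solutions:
 u(c) = -sqrt(C1 + c^2)
 u(c) = sqrt(C1 + c^2)


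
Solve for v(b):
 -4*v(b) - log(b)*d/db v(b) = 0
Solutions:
 v(b) = C1*exp(-4*li(b))


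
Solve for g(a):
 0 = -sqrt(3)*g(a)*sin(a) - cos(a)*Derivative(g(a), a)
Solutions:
 g(a) = C1*cos(a)^(sqrt(3))


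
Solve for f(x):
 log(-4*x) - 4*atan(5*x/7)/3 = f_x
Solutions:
 f(x) = C1 + x*log(-x) - 4*x*atan(5*x/7)/3 - x + 2*x*log(2) + 14*log(25*x^2 + 49)/15


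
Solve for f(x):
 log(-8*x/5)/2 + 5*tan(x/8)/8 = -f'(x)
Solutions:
 f(x) = C1 - x*log(-x)/2 - 2*x*log(2) + x/2 + x*log(10)/2 + 5*log(cos(x/8))


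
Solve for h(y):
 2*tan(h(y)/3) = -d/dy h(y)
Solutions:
 h(y) = -3*asin(C1*exp(-2*y/3)) + 3*pi
 h(y) = 3*asin(C1*exp(-2*y/3))


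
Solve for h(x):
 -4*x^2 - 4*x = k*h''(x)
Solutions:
 h(x) = C1 + C2*x - x^4/(3*k) - 2*x^3/(3*k)


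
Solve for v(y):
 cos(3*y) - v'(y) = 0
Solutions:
 v(y) = C1 + sin(3*y)/3


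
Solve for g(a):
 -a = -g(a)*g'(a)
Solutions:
 g(a) = -sqrt(C1 + a^2)
 g(a) = sqrt(C1 + a^2)


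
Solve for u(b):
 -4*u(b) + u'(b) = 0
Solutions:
 u(b) = C1*exp(4*b)


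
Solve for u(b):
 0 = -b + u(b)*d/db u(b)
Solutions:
 u(b) = -sqrt(C1 + b^2)
 u(b) = sqrt(C1 + b^2)


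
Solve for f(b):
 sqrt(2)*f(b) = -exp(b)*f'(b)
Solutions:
 f(b) = C1*exp(sqrt(2)*exp(-b))


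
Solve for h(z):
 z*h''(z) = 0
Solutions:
 h(z) = C1 + C2*z


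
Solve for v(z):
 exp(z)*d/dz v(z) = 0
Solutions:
 v(z) = C1


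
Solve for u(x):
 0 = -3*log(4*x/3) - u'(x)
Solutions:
 u(x) = C1 - 3*x*log(x) + x*log(27/64) + 3*x


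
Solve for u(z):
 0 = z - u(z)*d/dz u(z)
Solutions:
 u(z) = -sqrt(C1 + z^2)
 u(z) = sqrt(C1 + z^2)


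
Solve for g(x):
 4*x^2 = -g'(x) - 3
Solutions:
 g(x) = C1 - 4*x^3/3 - 3*x


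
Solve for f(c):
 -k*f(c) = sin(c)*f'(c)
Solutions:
 f(c) = C1*exp(k*(-log(cos(c) - 1) + log(cos(c) + 1))/2)


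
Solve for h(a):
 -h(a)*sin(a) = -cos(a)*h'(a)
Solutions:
 h(a) = C1/cos(a)


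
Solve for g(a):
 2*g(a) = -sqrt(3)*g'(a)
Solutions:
 g(a) = C1*exp(-2*sqrt(3)*a/3)


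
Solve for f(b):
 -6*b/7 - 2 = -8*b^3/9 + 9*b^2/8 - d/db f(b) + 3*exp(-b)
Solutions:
 f(b) = C1 - 2*b^4/9 + 3*b^3/8 + 3*b^2/7 + 2*b - 3*exp(-b)


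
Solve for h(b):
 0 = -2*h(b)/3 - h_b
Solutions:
 h(b) = C1*exp(-2*b/3)


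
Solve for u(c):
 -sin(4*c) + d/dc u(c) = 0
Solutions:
 u(c) = C1 - cos(4*c)/4


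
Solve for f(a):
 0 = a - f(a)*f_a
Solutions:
 f(a) = -sqrt(C1 + a^2)
 f(a) = sqrt(C1 + a^2)


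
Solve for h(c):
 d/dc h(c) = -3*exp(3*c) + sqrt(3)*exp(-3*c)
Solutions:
 h(c) = C1 - exp(3*c) - sqrt(3)*exp(-3*c)/3


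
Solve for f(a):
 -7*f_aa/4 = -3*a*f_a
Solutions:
 f(a) = C1 + C2*erfi(sqrt(42)*a/7)


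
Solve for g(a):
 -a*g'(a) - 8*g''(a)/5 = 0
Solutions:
 g(a) = C1 + C2*erf(sqrt(5)*a/4)


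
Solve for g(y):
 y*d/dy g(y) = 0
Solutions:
 g(y) = C1


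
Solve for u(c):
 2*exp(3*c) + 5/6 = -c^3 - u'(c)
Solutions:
 u(c) = C1 - c^4/4 - 5*c/6 - 2*exp(3*c)/3


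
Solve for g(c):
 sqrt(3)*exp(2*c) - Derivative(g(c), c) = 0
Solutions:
 g(c) = C1 + sqrt(3)*exp(2*c)/2


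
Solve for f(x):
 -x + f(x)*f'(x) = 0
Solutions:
 f(x) = -sqrt(C1 + x^2)
 f(x) = sqrt(C1 + x^2)


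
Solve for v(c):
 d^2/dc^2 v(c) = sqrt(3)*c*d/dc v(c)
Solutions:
 v(c) = C1 + C2*erfi(sqrt(2)*3^(1/4)*c/2)


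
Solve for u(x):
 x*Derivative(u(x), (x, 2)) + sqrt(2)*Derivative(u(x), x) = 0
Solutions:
 u(x) = C1 + C2*x^(1 - sqrt(2))


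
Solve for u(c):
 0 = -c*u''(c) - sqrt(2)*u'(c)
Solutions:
 u(c) = C1 + C2*c^(1 - sqrt(2))


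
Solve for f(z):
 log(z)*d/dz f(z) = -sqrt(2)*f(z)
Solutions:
 f(z) = C1*exp(-sqrt(2)*li(z))


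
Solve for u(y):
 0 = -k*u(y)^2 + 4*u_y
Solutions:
 u(y) = -4/(C1 + k*y)


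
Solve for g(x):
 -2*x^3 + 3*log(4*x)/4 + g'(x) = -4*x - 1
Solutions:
 g(x) = C1 + x^4/2 - 2*x^2 - 3*x*log(x)/4 - 3*x*log(2)/2 - x/4


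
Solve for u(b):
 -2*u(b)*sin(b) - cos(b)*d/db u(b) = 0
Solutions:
 u(b) = C1*cos(b)^2


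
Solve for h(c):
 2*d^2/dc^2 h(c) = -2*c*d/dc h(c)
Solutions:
 h(c) = C1 + C2*erf(sqrt(2)*c/2)


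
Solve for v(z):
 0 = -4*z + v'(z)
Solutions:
 v(z) = C1 + 2*z^2


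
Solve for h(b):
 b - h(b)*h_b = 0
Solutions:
 h(b) = -sqrt(C1 + b^2)
 h(b) = sqrt(C1 + b^2)


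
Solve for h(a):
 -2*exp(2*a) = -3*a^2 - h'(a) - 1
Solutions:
 h(a) = C1 - a^3 - a + exp(2*a)


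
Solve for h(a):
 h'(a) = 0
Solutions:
 h(a) = C1


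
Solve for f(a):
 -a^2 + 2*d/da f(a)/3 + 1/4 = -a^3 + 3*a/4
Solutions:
 f(a) = C1 - 3*a^4/8 + a^3/2 + 9*a^2/16 - 3*a/8


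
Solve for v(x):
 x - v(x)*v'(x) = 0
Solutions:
 v(x) = -sqrt(C1 + x^2)
 v(x) = sqrt(C1 + x^2)


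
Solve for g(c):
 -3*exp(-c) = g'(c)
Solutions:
 g(c) = C1 + 3*exp(-c)


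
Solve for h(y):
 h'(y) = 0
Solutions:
 h(y) = C1


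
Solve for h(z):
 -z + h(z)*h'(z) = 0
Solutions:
 h(z) = -sqrt(C1 + z^2)
 h(z) = sqrt(C1 + z^2)


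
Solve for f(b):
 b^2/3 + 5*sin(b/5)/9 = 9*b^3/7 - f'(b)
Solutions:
 f(b) = C1 + 9*b^4/28 - b^3/9 + 25*cos(b/5)/9


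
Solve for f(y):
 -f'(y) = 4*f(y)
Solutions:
 f(y) = C1*exp(-4*y)


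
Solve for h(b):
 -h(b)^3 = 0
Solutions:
 h(b) = 0


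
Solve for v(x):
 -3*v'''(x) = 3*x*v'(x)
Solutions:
 v(x) = C1 + Integral(C2*airyai(-x) + C3*airybi(-x), x)


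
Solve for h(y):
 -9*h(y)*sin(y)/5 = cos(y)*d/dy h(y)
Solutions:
 h(y) = C1*cos(y)^(9/5)


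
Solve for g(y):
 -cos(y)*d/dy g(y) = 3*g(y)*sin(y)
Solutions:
 g(y) = C1*cos(y)^3


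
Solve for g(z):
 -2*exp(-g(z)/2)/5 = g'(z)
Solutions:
 g(z) = 2*log(C1 - z/5)


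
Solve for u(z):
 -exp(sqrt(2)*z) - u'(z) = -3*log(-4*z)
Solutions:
 u(z) = C1 + 3*z*log(-z) + 3*z*(-1 + 2*log(2)) - sqrt(2)*exp(sqrt(2)*z)/2


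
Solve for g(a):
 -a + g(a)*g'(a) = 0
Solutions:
 g(a) = -sqrt(C1 + a^2)
 g(a) = sqrt(C1 + a^2)


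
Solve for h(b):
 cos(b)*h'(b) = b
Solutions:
 h(b) = C1 + Integral(b/cos(b), b)


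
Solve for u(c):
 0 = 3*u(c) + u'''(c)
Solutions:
 u(c) = C3*exp(-3^(1/3)*c) + (C1*sin(3^(5/6)*c/2) + C2*cos(3^(5/6)*c/2))*exp(3^(1/3)*c/2)


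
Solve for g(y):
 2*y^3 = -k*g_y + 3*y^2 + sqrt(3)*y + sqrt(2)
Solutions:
 g(y) = C1 - y^4/(2*k) + y^3/k + sqrt(3)*y^2/(2*k) + sqrt(2)*y/k


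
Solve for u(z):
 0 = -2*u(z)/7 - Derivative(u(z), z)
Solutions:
 u(z) = C1*exp(-2*z/7)


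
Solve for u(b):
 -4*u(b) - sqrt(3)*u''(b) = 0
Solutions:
 u(b) = C1*sin(2*3^(3/4)*b/3) + C2*cos(2*3^(3/4)*b/3)
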